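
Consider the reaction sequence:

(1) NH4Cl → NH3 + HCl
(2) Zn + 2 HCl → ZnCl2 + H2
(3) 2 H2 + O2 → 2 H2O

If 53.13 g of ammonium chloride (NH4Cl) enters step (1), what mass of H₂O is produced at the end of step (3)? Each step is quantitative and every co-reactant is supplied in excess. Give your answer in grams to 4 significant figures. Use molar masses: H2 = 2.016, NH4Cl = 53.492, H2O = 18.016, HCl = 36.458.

8.947 g

n(NH4Cl) = 53.13 / 53.492 = 0.99323 mol.
Reaction (1): NH4Cl→HCl ratio 1:1 ⇒ n(HCl) = 0.99323 mol.
Reaction (2): HCl→H2 ratio 2:1 ⇒ n(H2) = 0.49662 mol.
Reaction (3): H2→H2O ratio 2:2 ⇒ n(H2O) = 0.49662 mol.
Mass of H2O = 0.49662 × 18.016 = 8.9470 g.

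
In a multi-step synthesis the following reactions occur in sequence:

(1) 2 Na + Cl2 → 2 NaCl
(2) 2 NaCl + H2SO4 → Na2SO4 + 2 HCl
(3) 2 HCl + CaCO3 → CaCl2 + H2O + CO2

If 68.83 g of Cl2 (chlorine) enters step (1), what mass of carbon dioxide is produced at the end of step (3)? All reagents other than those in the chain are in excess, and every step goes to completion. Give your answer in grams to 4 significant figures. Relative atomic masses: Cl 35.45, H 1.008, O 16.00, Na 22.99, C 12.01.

42.73 g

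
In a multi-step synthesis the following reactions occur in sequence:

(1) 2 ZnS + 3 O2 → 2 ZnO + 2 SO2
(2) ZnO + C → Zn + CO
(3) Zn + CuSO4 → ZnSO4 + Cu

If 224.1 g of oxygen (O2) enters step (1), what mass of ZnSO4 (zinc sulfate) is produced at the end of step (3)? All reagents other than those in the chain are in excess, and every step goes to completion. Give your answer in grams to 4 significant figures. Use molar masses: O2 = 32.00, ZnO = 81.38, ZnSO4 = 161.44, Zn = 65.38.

753.7 g

n(O2) = 224.1 / 32.00 = 7.0031 mol.
Reaction (1): O2→ZnO ratio 3:2 ⇒ n(ZnO) = 4.6688 mol.
Reaction (2): ZnO→Zn ratio 1:1 ⇒ n(Zn) = 4.6688 mol.
Reaction (3): Zn→ZnSO4 ratio 1:1 ⇒ n(ZnSO4) = 4.6688 mol.
Mass of ZnSO4 = 4.6688 × 161.44 = 753.72 g.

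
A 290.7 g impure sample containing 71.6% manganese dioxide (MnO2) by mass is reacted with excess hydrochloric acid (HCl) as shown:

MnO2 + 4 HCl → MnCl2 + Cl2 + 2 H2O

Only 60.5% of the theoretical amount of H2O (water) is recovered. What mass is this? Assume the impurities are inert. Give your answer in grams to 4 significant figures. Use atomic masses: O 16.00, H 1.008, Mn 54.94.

52.19 g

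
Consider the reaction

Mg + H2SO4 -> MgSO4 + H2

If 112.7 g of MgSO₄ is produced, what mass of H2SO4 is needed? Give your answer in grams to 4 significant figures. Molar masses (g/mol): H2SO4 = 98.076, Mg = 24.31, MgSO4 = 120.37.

n(MgSO4) = 112.70 g / 120.37 g/mol = 0.93628 mol.
From the equation the MgSO4:H2SO4 mole ratio is 1:1, so n(H2SO4) = 0.93628 × 1/1 = 0.93628 mol.
Mass of H2SO4 = 0.93628 mol × 98.076 g/mol = 91.827 g.

91.83 g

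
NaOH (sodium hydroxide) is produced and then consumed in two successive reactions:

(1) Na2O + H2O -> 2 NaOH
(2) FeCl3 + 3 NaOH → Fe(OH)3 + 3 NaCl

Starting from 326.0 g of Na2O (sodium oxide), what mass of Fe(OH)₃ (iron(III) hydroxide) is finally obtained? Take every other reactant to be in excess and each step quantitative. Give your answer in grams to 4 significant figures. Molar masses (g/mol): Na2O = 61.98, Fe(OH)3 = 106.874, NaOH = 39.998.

374.8 g

n(Na2O) = 326.00 / 61.98 = 5.2598 mol.
Step 1 gives a 1:2 ratio of Na2O to NaOH, so n(NaOH) = 10.520 mol.
In step 2 the NaOH:Fe(OH)3 ratio is 3:1, so n(Fe(OH)3) = 3.5065 mol.
Mass of Fe(OH)3 = 3.5065 × 106.874 = 374.75 g.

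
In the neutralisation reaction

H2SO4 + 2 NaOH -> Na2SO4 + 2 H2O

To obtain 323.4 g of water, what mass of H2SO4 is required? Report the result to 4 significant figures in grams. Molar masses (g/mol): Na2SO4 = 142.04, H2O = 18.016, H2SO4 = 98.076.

n(H2O) = 323.40 g / 18.016 g/mol = 17.951 mol.
From the equation the H2O:H2SO4 mole ratio is 2:1, so n(H2SO4) = 17.951 × 1/2 = 8.9754 mol.
Mass of H2SO4 = 8.9754 mol × 98.076 g/mol = 880.27 g.

880.3 g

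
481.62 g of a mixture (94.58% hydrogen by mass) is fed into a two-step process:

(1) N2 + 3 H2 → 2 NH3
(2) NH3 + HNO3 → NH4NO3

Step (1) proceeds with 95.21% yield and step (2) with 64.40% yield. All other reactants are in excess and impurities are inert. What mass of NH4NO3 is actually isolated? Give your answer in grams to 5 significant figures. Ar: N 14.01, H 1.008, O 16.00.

Pure H2 = 481.62 × 0.9458 = 455.516 g.
M(H2) = 2(1.008) = 2.016 g/mol.
M(NH4NO3) = 2(14.01) + 4(1.008) + 3(16.00) = 80.052 g/mol.
n(H2) = 455.516 / 2.016 = 225.950 mol.
Step 1 (H2:NH3 = 3:2): theoretical n(NH3) = 150.634 mol; at 95.21% yield, n(NH3) = 143.418 mol.
Step 2 (NH3:NH4NO3 = 1:1): theoretical n(NH4NO3) = 143.418 mol, so theoretical mass = 143.418 × 80.052 = 11480.9 g.
At 64.40% yield, actual mass of NH4NO3 = 11480.9 × 0.6440 = 7393.71 g.

7393.7 g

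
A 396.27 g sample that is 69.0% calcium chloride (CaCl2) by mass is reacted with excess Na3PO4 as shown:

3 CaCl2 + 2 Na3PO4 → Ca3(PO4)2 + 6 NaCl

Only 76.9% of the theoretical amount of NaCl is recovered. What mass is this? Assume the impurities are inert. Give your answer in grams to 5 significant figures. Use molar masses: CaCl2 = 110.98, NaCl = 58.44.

221.44 g

Pure CaCl2 available = 396.27 g × 0.690 = 273.426 g.
n(CaCl2) = 273.426 g / 110.98 g/mol = 2.46374 mol.
From the equation the CaCl2:NaCl mole ratio is 3:6, so n(NaCl) = 2.46374 × 6/3 = 4.92749 mol.
Mass of NaCl = 4.92749 mol × 58.44 g/mol = 287.962 g.
Actual mass collected = 287.962 g × 0.769 = 221.443 g.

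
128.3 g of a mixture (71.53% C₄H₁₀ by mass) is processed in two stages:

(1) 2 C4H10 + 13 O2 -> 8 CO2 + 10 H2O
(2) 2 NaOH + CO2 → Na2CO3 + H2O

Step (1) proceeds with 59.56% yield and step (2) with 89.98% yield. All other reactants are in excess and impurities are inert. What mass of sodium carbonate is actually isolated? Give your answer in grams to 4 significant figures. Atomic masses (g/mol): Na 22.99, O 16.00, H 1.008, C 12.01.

358.8 g

Pure C4H10 = 128.3 × 0.7153 = 91.773 g.
M(C4H10) = 4(12.01) + 10(1.008) = 58.12 g/mol.
M(Na2CO3) = 2(22.99) + 12.01 + 3(16.00) = 105.99 g/mol.
n(C4H10) = 91.773 / 58.12 = 1.5790 mol.
Step 1 (C4H10:CO2 = 2:8): theoretical n(CO2) = 6.3161 mol; at 59.56% yield, n(CO2) = 3.7619 mol.
Step 2 (CO2:Na2CO3 = 1:1): theoretical n(Na2CO3) = 3.7619 mol, so theoretical mass = 3.7619 × 105.99 = 398.72 g.
At 89.98% yield, actual mass of Na2CO3 = 398.72 × 0.8998 = 358.77 g.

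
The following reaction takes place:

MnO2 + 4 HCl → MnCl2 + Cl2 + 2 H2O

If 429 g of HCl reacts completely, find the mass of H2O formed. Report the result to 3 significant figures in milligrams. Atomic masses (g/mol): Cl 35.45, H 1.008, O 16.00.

106000 mg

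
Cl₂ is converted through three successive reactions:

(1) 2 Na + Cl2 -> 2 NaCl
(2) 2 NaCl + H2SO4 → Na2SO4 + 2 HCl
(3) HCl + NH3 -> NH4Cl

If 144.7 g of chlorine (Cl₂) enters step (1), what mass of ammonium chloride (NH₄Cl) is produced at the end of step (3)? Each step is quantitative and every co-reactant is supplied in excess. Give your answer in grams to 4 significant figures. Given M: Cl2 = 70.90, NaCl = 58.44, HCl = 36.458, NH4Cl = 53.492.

218.3 g

n(Cl2) = 144.7 / 70.90 = 2.0409 mol.
Reaction (1): Cl2→NaCl ratio 1:2 ⇒ n(NaCl) = 4.0818 mol.
Reaction (2): NaCl→HCl ratio 2:2 ⇒ n(HCl) = 4.0818 mol.
Reaction (3): HCl→NH4Cl ratio 1:1 ⇒ n(NH4Cl) = 4.0818 mol.
Mass of NH4Cl = 4.0818 × 53.492 = 218.34 g.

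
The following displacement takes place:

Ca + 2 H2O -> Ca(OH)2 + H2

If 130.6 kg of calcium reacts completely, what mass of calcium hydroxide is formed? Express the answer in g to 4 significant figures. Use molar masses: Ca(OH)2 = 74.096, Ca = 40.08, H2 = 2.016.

241400 g

Convert: 130.6 kg = 130600 g.
n(Ca) = 130600 g / 40.08 g/mol = 3258.5 mol.
From the equation the Ca:Ca(OH)2 mole ratio is 1:1, so n(Ca(OH)2) = 3258.5 × 1/1 = 3258.5 mol.
Mass of Ca(OH)2 = 3258.5 mol × 74.096 g/mol = 241440 g.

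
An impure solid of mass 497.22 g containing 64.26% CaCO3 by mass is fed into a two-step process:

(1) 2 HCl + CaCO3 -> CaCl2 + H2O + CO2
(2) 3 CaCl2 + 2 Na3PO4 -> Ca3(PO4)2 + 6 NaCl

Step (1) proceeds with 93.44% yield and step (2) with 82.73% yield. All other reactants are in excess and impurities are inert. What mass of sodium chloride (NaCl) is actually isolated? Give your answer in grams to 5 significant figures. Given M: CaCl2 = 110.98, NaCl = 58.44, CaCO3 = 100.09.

288.43 g

Pure CaCO3 = 497.22 × 0.6426 = 319.514 g.
n(CaCO3) = 319.514 / 100.09 = 3.19226 mol.
Step 1 (CaCO3:CaCl2 = 1:1): theoretical n(CaCl2) = 3.19226 mol; at 93.44% yield, n(CaCl2) = 2.98285 mol.
Step 2 (CaCl2:NaCl = 3:6): theoretical n(NaCl) = 5.96570 mol, so theoretical mass = 5.96570 × 58.44 = 348.636 g.
At 82.73% yield, actual mass of NaCl = 348.636 × 0.8273 = 288.426 g.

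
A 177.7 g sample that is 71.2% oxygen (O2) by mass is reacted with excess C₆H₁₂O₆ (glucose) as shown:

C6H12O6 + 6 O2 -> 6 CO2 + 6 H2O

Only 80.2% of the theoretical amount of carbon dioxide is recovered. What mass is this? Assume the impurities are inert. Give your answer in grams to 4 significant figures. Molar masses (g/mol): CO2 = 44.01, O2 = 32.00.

Pure O2 available = 177.7 g × 0.712 = 126.52 g.
n(O2) = 126.52 g / 32.00 g/mol = 3.9538 mol.
From the equation the O2:CO2 mole ratio is 6:6, so n(CO2) = 3.9538 × 6/6 = 3.9538 mol.
Mass of CO2 = 3.9538 mol × 44.01 g/mol = 174.01 g.
Actual mass collected = 174.01 g × 0.802 = 139.55 g.

139.6 g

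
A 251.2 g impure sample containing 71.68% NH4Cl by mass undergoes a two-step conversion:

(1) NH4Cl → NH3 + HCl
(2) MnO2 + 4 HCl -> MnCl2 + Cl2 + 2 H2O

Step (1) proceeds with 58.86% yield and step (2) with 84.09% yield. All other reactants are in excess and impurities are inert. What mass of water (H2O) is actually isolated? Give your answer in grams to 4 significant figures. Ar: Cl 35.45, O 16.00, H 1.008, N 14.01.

15.01 g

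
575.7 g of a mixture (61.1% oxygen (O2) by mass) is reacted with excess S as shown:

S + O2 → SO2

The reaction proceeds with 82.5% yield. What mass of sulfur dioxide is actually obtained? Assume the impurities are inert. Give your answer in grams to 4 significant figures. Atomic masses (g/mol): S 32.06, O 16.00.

580.9 g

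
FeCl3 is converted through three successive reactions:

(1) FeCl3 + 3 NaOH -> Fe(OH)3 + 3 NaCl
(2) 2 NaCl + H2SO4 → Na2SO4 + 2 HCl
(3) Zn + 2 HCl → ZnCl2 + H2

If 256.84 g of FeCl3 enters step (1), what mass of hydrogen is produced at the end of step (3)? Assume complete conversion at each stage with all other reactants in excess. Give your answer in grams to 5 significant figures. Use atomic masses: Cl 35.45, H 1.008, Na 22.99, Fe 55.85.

4.7884 g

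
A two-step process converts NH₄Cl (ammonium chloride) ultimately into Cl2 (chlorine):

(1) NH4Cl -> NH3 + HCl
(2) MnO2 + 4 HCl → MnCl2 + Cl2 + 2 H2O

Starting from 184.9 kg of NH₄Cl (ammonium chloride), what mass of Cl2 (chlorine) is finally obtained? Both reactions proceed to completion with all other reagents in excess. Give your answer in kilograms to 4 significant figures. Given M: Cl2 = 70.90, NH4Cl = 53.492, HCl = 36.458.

61.27 kg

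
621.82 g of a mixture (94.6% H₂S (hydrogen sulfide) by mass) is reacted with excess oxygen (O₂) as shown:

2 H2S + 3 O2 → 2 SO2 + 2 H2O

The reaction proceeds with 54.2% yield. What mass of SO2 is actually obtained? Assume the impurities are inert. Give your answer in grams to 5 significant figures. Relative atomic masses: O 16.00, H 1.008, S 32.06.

599.37 g

Pure H2S available = 621.82 g × 0.946 = 588.242 g.
M(H2S) = 2(1.008) + 32.06 = 34.076 g/mol.
M(SO2) = 32.06 + 2(16.00) = 64.06 g/mol.
n(H2S) = 588.242 g / 34.076 g/mol = 17.2626 mol.
From the equation the H2S:SO2 mole ratio is 2:2, so n(SO2) = 17.2626 × 2/2 = 17.2626 mol.
Mass of SO2 = 17.2626 mol × 64.06 g/mol = 1105.84 g.
Actual mass collected = 1105.84 g × 0.542 = 599.368 g.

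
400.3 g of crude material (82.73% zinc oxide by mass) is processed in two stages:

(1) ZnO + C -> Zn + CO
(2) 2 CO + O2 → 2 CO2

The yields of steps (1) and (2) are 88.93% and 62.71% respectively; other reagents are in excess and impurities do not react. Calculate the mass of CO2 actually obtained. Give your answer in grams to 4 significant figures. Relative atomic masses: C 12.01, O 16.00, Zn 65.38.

99.88 g

Pure ZnO = 400.3 × 0.8273 = 331.17 g.
M(ZnO) = 65.38 + 16.00 = 81.38 g/mol.
M(CO2) = 12.01 + 2(16.00) = 44.01 g/mol.
n(ZnO) = 331.17 / 81.38 = 4.0694 mol.
Step 1 (ZnO:CO = 1:1): theoretical n(CO) = 4.0694 mol; at 88.93% yield, n(CO) = 3.6189 mol.
Step 2 (CO:CO2 = 2:2): theoretical n(CO2) = 3.6189 mol, so theoretical mass = 3.6189 × 44.01 = 159.27 g.
At 62.71% yield, actual mass of CO2 = 159.27 × 0.6271 = 99.877 g.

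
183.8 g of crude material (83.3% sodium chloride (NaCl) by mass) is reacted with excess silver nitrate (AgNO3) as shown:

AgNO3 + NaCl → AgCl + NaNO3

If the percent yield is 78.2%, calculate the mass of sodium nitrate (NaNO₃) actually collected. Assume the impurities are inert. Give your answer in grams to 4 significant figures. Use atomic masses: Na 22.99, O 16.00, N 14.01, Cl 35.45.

Pure NaCl available = 183.8 g × 0.833 = 153.11 g.
M(NaCl) = 22.99 + 35.45 = 58.44 g/mol.
M(NaNO3) = 22.99 + 14.01 + 3(16.00) = 85.00 g/mol.
n(NaCl) = 153.11 g / 58.44 g/mol = 2.6199 mol.
From the equation the NaCl:NaNO3 mole ratio is 1:1, so n(NaNO3) = 2.6199 × 1/1 = 2.6199 mol.
Mass of NaNO3 = 2.6199 mol × 85.00 g/mol = 222.69 g.
Actual mass collected = 222.69 g × 0.782 = 174.14 g.

174.1 g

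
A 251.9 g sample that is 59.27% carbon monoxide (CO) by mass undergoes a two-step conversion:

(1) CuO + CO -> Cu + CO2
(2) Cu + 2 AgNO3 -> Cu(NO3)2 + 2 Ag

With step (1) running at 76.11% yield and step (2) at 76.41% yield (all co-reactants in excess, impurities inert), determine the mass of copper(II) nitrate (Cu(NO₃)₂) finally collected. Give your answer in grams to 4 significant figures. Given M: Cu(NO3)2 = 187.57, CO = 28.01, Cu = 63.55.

Pure CO = 251.9 × 0.5927 = 149.30 g.
n(CO) = 149.30 / 28.01 = 5.3303 mol.
Step 1 (CO:Cu = 1:1): theoretical n(Cu) = 5.3303 mol; at 76.11% yield, n(Cu) = 4.0569 mol.
Step 2 (Cu:Cu(NO3)2 = 1:1): theoretical n(Cu(NO3)2) = 4.0569 mol, so theoretical mass = 4.0569 × 187.57 = 760.95 g.
At 76.41% yield, actual mass of Cu(NO3)2 = 760.95 × 0.7641 = 581.44 g.

581.4 g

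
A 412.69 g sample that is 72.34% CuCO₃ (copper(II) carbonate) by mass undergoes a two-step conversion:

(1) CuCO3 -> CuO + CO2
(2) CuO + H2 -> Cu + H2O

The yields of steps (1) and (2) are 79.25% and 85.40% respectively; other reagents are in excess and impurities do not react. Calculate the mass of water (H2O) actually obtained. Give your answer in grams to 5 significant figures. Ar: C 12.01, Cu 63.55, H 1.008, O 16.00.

29.460 g

Pure CuCO3 = 412.69 × 0.7234 = 298.540 g.
M(CuCO3) = 63.55 + 12.01 + 3(16.00) = 123.56 g/mol.
M(H2O) = 2(1.008) + 16.00 = 18.016 g/mol.
n(CuCO3) = 298.540 / 123.56 = 2.41615 mol.
Step 1 (CuCO3:CuO = 1:1): theoretical n(CuO) = 2.41615 mol; at 79.25% yield, n(CuO) = 1.91480 mol.
Step 2 (CuO:H2O = 1:1): theoretical n(H2O) = 1.91480 mol, so theoretical mass = 1.91480 × 18.016 = 34.4971 g.
At 85.40% yield, actual mass of H2O = 34.4971 × 0.8540 = 29.4605 g.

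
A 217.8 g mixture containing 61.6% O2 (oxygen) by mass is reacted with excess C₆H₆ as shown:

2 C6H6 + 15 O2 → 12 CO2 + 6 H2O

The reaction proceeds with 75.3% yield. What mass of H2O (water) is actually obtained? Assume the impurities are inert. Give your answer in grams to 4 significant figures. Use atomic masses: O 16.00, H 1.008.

22.75 g

Pure O2 available = 217.8 g × 0.616 = 134.16 g.
M(O2) = 2(16.00) = 32.00 g/mol.
M(H2O) = 2(1.008) + 16.00 = 18.016 g/mol.
n(O2) = 134.16 g / 32.00 g/mol = 4.1927 mol.
From the equation the O2:H2O mole ratio is 15:6, so n(H2O) = 4.1927 × 6/15 = 1.6771 mol.
Mass of H2O = 1.6771 mol × 18.016 g/mol = 30.214 g.
Actual mass collected = 30.214 g × 0.753 = 22.751 g.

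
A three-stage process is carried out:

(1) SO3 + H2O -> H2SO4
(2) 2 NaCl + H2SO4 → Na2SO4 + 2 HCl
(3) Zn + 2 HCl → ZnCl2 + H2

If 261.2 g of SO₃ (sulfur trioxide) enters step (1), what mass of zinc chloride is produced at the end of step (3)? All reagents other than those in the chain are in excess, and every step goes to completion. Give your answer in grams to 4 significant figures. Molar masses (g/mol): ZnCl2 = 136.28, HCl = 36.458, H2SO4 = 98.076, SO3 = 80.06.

n(SO3) = 261.2 / 80.06 = 3.2626 mol.
Reaction (1): SO3→H2SO4 ratio 1:1 ⇒ n(H2SO4) = 3.2626 mol.
Reaction (2): H2SO4→HCl ratio 1:2 ⇒ n(HCl) = 6.5251 mol.
Reaction (3): HCl→ZnCl2 ratio 2:1 ⇒ n(ZnCl2) = 3.2626 mol.
Mass of ZnCl2 = 3.2626 × 136.28 = 444.62 g.

444.6 g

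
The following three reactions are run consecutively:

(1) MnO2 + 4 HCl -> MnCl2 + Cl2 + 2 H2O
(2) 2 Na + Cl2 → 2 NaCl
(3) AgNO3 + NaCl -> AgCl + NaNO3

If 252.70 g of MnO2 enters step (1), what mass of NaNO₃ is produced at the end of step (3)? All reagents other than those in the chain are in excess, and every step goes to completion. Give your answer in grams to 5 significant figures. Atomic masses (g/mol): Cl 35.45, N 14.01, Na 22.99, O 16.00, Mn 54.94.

494.12 g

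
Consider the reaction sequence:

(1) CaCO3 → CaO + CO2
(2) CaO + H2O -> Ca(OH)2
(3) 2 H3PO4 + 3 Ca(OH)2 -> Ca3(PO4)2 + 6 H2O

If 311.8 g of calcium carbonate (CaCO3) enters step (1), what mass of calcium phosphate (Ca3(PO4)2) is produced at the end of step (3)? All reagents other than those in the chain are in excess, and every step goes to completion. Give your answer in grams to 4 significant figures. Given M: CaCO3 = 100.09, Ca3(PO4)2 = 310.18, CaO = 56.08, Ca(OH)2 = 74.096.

322.1 g

n(CaCO3) = 311.8 / 100.09 = 3.1152 mol.
Reaction (1): CaCO3→CaO ratio 1:1 ⇒ n(CaO) = 3.1152 mol.
Reaction (2): CaO→Ca(OH)2 ratio 1:1 ⇒ n(Ca(OH)2) = 3.1152 mol.
Reaction (3): Ca(OH)2→Ca3(PO4)2 ratio 3:1 ⇒ n(Ca3(PO4)2) = 1.0384 mol.
Mass of Ca3(PO4)2 = 1.0384 × 310.18 = 322.09 g.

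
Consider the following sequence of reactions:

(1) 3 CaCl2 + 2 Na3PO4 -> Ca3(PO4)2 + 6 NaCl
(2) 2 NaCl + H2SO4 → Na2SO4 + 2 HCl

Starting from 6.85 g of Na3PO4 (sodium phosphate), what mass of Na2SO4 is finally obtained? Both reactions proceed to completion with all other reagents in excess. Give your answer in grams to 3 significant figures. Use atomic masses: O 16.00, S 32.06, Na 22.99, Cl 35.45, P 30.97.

M(Na3PO4) = 3(22.99) + 30.97 + 4(16.00) = 163.94 g/mol.
M(Na2SO4) = 2(22.99) + 32.06 + 4(16.00) = 142.04 g/mol.
n(Na3PO4) = 6.850 / 163.94 = 0.04178 mol.
Step 1 gives a 2:6 ratio of Na3PO4 to NaCl, so n(NaCl) = 0.1254 mol.
In step 2 the NaCl:Na2SO4 ratio is 2:1, so n(Na2SO4) = 0.06268 mol.
Mass of Na2SO4 = 0.06268 × 142.04 = 8.902 g.

8.90 g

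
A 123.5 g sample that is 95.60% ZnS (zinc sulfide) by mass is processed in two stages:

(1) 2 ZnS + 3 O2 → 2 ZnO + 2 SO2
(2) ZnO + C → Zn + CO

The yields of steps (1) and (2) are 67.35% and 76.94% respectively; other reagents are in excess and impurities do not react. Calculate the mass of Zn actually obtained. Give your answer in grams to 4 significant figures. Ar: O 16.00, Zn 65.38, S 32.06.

Pure ZnS = 123.5 × 0.9560 = 118.07 g.
M(ZnS) = 65.38 + 32.06 = 97.44 g/mol.
M(Zn) = 65.38 g/mol.
n(ZnS) = 118.07 / 97.44 = 1.2117 mol.
Step 1 (ZnS:ZnO = 2:2): theoretical n(ZnO) = 1.2117 mol; at 67.35% yield, n(ZnO) = 0.81607 mol.
Step 2 (ZnO:Zn = 1:1): theoretical n(Zn) = 0.81607 mol, so theoretical mass = 0.81607 × 65.38 = 53.354 g.
At 76.94% yield, actual mass of Zn = 53.354 × 0.7694 = 41.051 g.

41.05 g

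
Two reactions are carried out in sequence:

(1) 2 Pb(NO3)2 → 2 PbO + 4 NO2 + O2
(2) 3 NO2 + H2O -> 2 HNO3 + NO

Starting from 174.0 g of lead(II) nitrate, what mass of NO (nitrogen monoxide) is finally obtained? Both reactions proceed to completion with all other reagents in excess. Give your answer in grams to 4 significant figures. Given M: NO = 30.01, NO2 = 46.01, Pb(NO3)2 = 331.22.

10.51 g

n(Pb(NO3)2) = 174.00 / 331.22 = 0.52533 mol.
Step 1 gives a 2:4 ratio of Pb(NO3)2 to NO2, so n(NO2) = 1.0507 mol.
In step 2 the NO2:NO ratio is 3:1, so n(NO) = 0.35022 mol.
Mass of NO = 0.35022 × 30.01 = 10.510 g.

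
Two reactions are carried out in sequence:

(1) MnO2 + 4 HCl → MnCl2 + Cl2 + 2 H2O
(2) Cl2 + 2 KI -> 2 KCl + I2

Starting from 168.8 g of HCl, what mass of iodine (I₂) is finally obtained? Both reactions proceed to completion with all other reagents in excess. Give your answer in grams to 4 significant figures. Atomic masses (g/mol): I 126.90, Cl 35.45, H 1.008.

M(HCl) = 1.008 + 35.45 = 36.458 g/mol.
M(I2) = 2(126.90) = 253.80 g/mol.
n(HCl) = 168.80 / 36.458 = 4.6300 mol.
Step 1 gives a 4:1 ratio of HCl to Cl2, so n(Cl2) = 1.1575 mol.
In step 2 the Cl2:I2 ratio is 1:1, so n(I2) = 1.1575 mol.
Mass of I2 = 1.1575 × 253.80 = 293.77 g.

293.8 g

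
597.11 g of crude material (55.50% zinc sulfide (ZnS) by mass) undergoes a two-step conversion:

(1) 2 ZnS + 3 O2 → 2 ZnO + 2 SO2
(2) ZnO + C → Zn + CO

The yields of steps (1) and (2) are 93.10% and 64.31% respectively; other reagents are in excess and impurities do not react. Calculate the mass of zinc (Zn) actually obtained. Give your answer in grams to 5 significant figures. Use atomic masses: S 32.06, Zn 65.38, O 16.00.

133.13 g

Pure ZnS = 597.11 × 0.5550 = 331.396 g.
M(ZnS) = 65.38 + 32.06 = 97.44 g/mol.
M(Zn) = 65.38 g/mol.
n(ZnS) = 331.396 / 97.44 = 3.40103 mol.
Step 1 (ZnS:ZnO = 2:2): theoretical n(ZnO) = 3.40103 mol; at 93.10% yield, n(ZnO) = 3.16636 mol.
Step 2 (ZnO:Zn = 1:1): theoretical n(Zn) = 3.16636 mol, so theoretical mass = 3.16636 × 65.38 = 207.016 g.
At 64.31% yield, actual mass of Zn = 207.016 × 0.6431 = 133.132 g.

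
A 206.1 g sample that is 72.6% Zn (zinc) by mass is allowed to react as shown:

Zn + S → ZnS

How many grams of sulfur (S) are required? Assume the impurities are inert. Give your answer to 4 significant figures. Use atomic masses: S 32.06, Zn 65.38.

Mass of pure Zn = 206.1 g × 0.726 = 149.63 g.
M(Zn) = 65.38 g/mol.
M(S) = 32.06 g/mol.
n(Zn) = 149.63 g / 65.38 g/mol = 2.2886 mol.
From the equation the Zn:S mole ratio is 1:1, so n(S) = 2.2886 × 1/1 = 2.2886 mol.
Mass of S = 2.2886 mol × 32.06 g/mol = 73.372 g.

73.37 g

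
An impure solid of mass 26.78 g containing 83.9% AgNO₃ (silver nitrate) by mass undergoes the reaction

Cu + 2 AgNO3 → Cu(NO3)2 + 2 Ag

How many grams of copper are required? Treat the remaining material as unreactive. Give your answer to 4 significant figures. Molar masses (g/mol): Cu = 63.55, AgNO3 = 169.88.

4.203 g

Mass of pure AgNO3 = 26.78 g × 0.839 = 22.468 g.
n(AgNO3) = 22.468 g / 169.88 g/mol = 0.13226 mol.
From the equation the AgNO3:Cu mole ratio is 2:1, so n(Cu) = 0.13226 × 1/2 = 0.066130 mol.
Mass of Cu = 0.066130 mol × 63.55 g/mol = 4.2026 g.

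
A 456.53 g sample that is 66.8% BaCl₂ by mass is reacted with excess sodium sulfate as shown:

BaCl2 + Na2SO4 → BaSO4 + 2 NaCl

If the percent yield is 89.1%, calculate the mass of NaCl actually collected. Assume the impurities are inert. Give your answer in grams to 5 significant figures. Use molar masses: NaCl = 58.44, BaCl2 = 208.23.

Pure BaCl2 available = 456.53 g × 0.668 = 304.962 g.
n(BaCl2) = 304.962 g / 208.23 g/mol = 1.46454 mol.
From the equation the BaCl2:NaCl mole ratio is 1:2, so n(NaCl) = 1.46454 × 2/1 = 2.92909 mol.
Mass of NaCl = 2.92909 mol × 58.44 g/mol = 171.176 g.
Actual mass collected = 171.176 g × 0.891 = 152.518 g.

152.52 g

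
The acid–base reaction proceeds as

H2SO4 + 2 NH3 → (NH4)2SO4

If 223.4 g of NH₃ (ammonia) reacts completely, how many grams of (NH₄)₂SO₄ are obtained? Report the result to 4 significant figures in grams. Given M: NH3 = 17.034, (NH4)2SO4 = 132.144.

n(NH3) = 223.40 g / 17.034 g/mol = 13.115 mol.
From the equation the NH3:(NH4)2SO4 mole ratio is 2:1, so n((NH4)2SO4) = 13.115 × 1/2 = 6.5575 mol.
Mass of (NH4)2SO4 = 6.5575 mol × 132.144 g/mol = 866.53 g.

866.5 g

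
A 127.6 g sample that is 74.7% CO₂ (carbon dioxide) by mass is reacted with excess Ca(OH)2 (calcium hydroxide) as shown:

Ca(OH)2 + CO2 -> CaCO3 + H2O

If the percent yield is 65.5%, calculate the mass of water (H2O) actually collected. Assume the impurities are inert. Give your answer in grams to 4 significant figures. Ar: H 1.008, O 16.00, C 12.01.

Pure CO2 available = 127.6 g × 0.747 = 95.317 g.
M(CO2) = 12.01 + 2(16.00) = 44.01 g/mol.
M(H2O) = 2(1.008) + 16.00 = 18.016 g/mol.
n(CO2) = 95.317 g / 44.01 g/mol = 2.1658 mol.
From the equation the CO2:H2O mole ratio is 1:1, so n(H2O) = 2.1658 × 1/1 = 2.1658 mol.
Mass of H2O = 2.1658 mol × 18.016 g/mol = 39.019 g.
Actual mass collected = 39.019 g × 0.655 = 25.558 g.

25.56 g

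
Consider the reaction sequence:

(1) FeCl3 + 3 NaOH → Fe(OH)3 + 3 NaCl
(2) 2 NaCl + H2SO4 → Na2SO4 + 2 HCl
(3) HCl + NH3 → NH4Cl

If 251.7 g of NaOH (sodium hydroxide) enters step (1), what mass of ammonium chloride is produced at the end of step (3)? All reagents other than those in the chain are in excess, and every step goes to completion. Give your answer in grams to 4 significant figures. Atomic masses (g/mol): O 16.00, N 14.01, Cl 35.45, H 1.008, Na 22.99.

336.6 g

M(NaOH) = 22.99 + 16.00 + 1.008 = 39.998 g/mol.
M(NH4Cl) = 14.01 + 4(1.008) + 35.45 = 53.492 g/mol.
n(NaOH) = 251.7 / 39.998 = 6.2928 mol.
Reaction (1): NaOH→NaCl ratio 3:3 ⇒ n(NaCl) = 6.2928 mol.
Reaction (2): NaCl→HCl ratio 2:2 ⇒ n(HCl) = 6.2928 mol.
Reaction (3): HCl→NH4Cl ratio 1:1 ⇒ n(NH4Cl) = 6.2928 mol.
Mass of NH4Cl = 6.2928 × 53.492 = 336.62 g.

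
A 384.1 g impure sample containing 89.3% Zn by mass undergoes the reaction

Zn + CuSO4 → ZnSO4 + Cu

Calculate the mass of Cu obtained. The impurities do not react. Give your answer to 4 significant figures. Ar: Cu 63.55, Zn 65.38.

Mass of pure Zn = 384.1 g × 0.893 = 343.00 g.
M(Zn) = 65.38 g/mol.
M(Cu) = 63.55 g/mol.
n(Zn) = 343.00 g / 65.38 g/mol = 5.2463 mol.
From the equation the Zn:Cu mole ratio is 1:1, so n(Cu) = 5.2463 × 1/1 = 5.2463 mol.
Mass of Cu = 5.2463 mol × 63.55 g/mol = 333.40 g.

333.4 g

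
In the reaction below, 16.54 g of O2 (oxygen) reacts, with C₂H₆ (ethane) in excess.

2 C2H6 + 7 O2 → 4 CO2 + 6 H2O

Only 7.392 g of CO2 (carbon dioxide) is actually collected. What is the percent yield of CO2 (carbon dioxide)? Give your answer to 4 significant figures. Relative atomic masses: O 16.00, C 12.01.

56.87 %

M(O2) = 2(16.00) = 32.00 g/mol.
M(CO2) = 12.01 + 2(16.00) = 44.01 g/mol.
n(O2) = 16.540 g / 32.00 g/mol = 0.51687 mol.
From the equation the O2:CO2 mole ratio is 7:4, so n(CO2) = 0.51687 × 4/7 = 0.29536 mol.
Mass of CO2 = 0.29536 mol × 44.01 g/mol = 12.999 g.
This is the theoretical yield. Percent yield = 7.392 g / 12.999 g × 100% = 56.867%.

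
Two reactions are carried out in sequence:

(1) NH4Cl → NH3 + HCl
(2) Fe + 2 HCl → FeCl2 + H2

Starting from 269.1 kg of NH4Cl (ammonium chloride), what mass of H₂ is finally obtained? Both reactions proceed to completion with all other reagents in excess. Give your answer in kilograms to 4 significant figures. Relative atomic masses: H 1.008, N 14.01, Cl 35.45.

5.071 kg

M(NH4Cl) = 14.01 + 4(1.008) + 35.45 = 53.492 g/mol.
M(H2) = 2(1.008) = 2.016 g/mol.
269.1 kg = 269100 g.
n(NH4Cl) = 269100 / 53.492 = 5030.7 mol.
Step 1 gives a 1:1 ratio of NH4Cl to HCl, so n(HCl) = 5030.7 mol.
In step 2 the HCl:H2 ratio is 2:1, so n(H2) = 2515.3 mol.
Mass of H2 = 2515.3 × 2.016 = 5070.9 g = 5.071 kg.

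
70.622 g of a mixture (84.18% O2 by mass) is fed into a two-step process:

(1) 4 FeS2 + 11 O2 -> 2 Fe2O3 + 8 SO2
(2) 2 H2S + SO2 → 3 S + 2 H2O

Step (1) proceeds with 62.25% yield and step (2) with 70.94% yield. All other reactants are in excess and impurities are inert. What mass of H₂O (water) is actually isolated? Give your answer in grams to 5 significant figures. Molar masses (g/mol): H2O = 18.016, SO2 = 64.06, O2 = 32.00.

Pure O2 = 70.622 × 0.8418 = 59.4496 g.
n(O2) = 59.4496 / 32.00 = 1.85780 mol.
Step 1 (O2:SO2 = 11:8): theoretical n(SO2) = 1.35113 mol; at 62.25% yield, n(SO2) = 0.841077 mol.
Step 2 (SO2:H2O = 1:2): theoretical n(H2O) = 1.68215 mol, so theoretical mass = 1.68215 × 18.016 = 30.3057 g.
At 70.94% yield, actual mass of H2O = 30.3057 × 0.7094 = 21.4988 g.

21.499 g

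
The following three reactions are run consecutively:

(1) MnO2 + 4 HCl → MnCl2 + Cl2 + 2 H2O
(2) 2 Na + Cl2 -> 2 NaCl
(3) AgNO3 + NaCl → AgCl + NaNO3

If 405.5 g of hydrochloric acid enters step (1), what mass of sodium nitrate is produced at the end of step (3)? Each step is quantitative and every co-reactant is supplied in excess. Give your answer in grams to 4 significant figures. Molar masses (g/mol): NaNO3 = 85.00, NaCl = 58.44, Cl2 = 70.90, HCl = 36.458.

n(HCl) = 405.5 / 36.458 = 11.122 mol.
Reaction (1): HCl→Cl2 ratio 4:1 ⇒ n(Cl2) = 2.7806 mol.
Reaction (2): Cl2→NaCl ratio 1:2 ⇒ n(NaCl) = 5.5612 mol.
Reaction (3): NaCl→NaNO3 ratio 1:1 ⇒ n(NaNO3) = 5.5612 mol.
Mass of NaNO3 = 5.5612 × 85.00 = 472.70 g.

472.7 g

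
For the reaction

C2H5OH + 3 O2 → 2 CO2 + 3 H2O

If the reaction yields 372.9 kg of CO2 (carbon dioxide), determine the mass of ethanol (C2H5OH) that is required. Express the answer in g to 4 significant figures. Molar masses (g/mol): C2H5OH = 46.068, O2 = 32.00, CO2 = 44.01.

Convert: 372.9 kg = 372900 g.
n(CO2) = 372900 g / 44.01 g/mol = 8473.1 mol.
From the equation the CO2:C2H5OH mole ratio is 2:1, so n(C2H5OH) = 8473.1 × 1/2 = 4236.5 mol.
Mass of C2H5OH = 4236.5 mol × 46.068 g/mol = 195170 g.

195200 g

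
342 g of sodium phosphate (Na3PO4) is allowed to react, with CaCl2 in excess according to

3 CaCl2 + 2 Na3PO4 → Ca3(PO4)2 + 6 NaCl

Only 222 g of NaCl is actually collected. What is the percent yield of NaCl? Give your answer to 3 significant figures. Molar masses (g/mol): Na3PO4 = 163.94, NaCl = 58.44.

60.7 %

n(Na3PO4) = 342.0 g / 163.94 g/mol = 2.086 mol.
From the equation the Na3PO4:NaCl mole ratio is 2:6, so n(NaCl) = 2.086 × 6/2 = 6.258 mol.
Mass of NaCl = 6.258 mol × 58.44 g/mol = 365.7 g.
This is the theoretical yield. Percent yield = 222 g / 365.7 g × 100% = 60.70%.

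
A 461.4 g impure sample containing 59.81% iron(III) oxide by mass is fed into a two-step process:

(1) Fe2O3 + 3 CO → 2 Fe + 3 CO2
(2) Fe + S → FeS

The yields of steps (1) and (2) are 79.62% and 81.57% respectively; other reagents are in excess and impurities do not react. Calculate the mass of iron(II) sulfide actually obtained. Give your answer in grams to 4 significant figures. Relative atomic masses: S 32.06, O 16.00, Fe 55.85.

197.3 g

Pure Fe2O3 = 461.4 × 0.5981 = 275.96 g.
M(Fe2O3) = 2(55.85) + 3(16.00) = 159.70 g/mol.
M(FeS) = 55.85 + 32.06 = 87.91 g/mol.
n(Fe2O3) = 275.96 / 159.70 = 1.7280 mol.
Step 1 (Fe2O3:Fe = 1:2): theoretical n(Fe) = 3.4560 mol; at 79.62% yield, n(Fe) = 2.7517 mol.
Step 2 (Fe:FeS = 1:1): theoretical n(FeS) = 2.7517 mol, so theoretical mass = 2.7517 × 87.91 = 241.90 g.
At 81.57% yield, actual mass of FeS = 241.90 × 0.8157 = 197.32 g.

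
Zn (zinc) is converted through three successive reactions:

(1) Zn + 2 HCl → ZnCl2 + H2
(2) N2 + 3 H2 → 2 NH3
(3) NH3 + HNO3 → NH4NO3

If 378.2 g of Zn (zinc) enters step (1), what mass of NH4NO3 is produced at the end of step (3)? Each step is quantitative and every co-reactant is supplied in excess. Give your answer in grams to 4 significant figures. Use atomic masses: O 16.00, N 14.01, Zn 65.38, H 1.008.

M(Zn) = 65.38 g/mol.
M(NH4NO3) = 2(14.01) + 4(1.008) + 3(16.00) = 80.052 g/mol.
n(Zn) = 378.2 / 65.38 = 5.7846 mol.
Reaction (1): Zn→H2 ratio 1:1 ⇒ n(H2) = 5.7846 mol.
Reaction (2): H2→NH3 ratio 3:2 ⇒ n(NH3) = 3.8564 mol.
Reaction (3): NH3→NH4NO3 ratio 1:1 ⇒ n(NH4NO3) = 3.8564 mol.
Mass of NH4NO3 = 3.8564 × 80.052 = 308.71 g.

308.7 g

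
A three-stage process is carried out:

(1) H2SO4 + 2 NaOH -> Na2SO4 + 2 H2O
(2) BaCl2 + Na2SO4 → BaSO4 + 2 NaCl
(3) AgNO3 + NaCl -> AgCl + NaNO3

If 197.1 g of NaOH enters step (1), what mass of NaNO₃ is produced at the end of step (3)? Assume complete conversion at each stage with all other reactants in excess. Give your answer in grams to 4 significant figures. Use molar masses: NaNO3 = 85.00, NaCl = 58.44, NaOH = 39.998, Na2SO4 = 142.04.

418.9 g

n(NaOH) = 197.1 / 39.998 = 4.9277 mol.
Reaction (1): NaOH→Na2SO4 ratio 2:1 ⇒ n(Na2SO4) = 2.4639 mol.
Reaction (2): Na2SO4→NaCl ratio 1:2 ⇒ n(NaCl) = 4.9277 mol.
Reaction (3): NaCl→NaNO3 ratio 1:1 ⇒ n(NaNO3) = 4.9277 mol.
Mass of NaNO3 = 4.9277 × 85.00 = 418.86 g.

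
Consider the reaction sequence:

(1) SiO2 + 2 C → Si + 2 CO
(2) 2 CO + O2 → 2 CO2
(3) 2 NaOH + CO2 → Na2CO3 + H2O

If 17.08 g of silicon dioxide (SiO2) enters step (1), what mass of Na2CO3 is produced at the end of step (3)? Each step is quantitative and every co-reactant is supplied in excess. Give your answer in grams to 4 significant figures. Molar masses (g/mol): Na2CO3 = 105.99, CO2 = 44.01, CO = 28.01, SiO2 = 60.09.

60.25 g

n(SiO2) = 17.08 / 60.09 = 0.28424 mol.
Reaction (1): SiO2→CO ratio 1:2 ⇒ n(CO) = 0.56848 mol.
Reaction (2): CO→CO2 ratio 2:2 ⇒ n(CO2) = 0.56848 mol.
Reaction (3): CO2→Na2CO3 ratio 1:1 ⇒ n(Na2CO3) = 0.56848 mol.
Mass of Na2CO3 = 0.56848 × 105.99 = 60.253 g.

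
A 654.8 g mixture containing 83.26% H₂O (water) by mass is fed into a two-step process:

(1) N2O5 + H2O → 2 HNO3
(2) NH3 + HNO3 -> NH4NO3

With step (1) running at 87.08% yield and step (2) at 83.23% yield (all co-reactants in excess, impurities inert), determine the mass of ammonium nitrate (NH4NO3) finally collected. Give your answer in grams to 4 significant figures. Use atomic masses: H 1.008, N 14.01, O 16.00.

3511 g

Pure H2O = 654.8 × 0.8326 = 545.19 g.
M(H2O) = 2(1.008) + 16.00 = 18.016 g/mol.
M(NH4NO3) = 2(14.01) + 4(1.008) + 3(16.00) = 80.052 g/mol.
n(H2O) = 545.19 / 18.016 = 30.261 mol.
Step 1 (H2O:HNO3 = 1:2): theoretical n(HNO3) = 60.522 mol; at 87.08% yield, n(HNO3) = 52.703 mol.
Step 2 (HNO3:NH4NO3 = 1:1): theoretical n(NH4NO3) = 52.703 mol, so theoretical mass = 52.703 × 80.052 = 4219.0 g.
At 83.23% yield, actual mass of NH4NO3 = 4219.0 × 0.8323 = 3511.5 g.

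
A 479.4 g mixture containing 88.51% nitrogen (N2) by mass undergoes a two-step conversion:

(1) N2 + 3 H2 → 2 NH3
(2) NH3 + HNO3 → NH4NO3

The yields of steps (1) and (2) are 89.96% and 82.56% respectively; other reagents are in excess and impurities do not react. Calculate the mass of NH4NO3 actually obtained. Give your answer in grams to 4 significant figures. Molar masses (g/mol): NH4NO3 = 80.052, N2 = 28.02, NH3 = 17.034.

Pure N2 = 479.4 × 0.8851 = 424.32 g.
n(N2) = 424.32 / 28.02 = 15.143 mol.
Step 1 (N2:NH3 = 1:2): theoretical n(NH3) = 30.287 mol; at 89.96% yield, n(NH3) = 27.246 mol.
Step 2 (NH3:NH4NO3 = 1:1): theoretical n(NH4NO3) = 27.246 mol, so theoretical mass = 27.246 × 80.052 = 2181.1 g.
At 82.56% yield, actual mass of NH4NO3 = 2181.1 × 0.8256 = 1800.7 g.

1801 g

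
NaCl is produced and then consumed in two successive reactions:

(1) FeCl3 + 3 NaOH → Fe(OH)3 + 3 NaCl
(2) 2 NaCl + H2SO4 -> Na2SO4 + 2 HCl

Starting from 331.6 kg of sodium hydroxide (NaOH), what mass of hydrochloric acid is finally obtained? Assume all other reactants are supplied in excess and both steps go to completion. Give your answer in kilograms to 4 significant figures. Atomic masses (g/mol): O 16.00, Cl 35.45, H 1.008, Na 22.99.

M(NaOH) = 22.99 + 16.00 + 1.008 = 39.998 g/mol.
M(HCl) = 1.008 + 35.45 = 36.458 g/mol.
331.6 kg = 331600 g.
n(NaOH) = 331600 / 39.998 = 8290.4 mol.
Step 1 gives a 3:3 ratio of NaOH to NaCl, so n(NaCl) = 8290.4 mol.
In step 2 the NaCl:HCl ratio is 2:2, so n(HCl) = 8290.4 mol.
Mass of HCl = 8290.4 × 36.458 = 302250 g = 302.3 kg.

302.3 kg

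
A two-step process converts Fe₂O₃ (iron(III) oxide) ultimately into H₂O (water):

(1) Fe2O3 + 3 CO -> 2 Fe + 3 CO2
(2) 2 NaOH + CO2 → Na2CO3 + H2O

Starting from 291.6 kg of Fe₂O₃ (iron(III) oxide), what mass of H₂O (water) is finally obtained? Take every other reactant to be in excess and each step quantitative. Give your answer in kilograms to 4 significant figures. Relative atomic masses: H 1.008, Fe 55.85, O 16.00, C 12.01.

98.69 kg

M(Fe2O3) = 2(55.85) + 3(16.00) = 159.70 g/mol.
M(H2O) = 2(1.008) + 16.00 = 18.016 g/mol.
291.6 kg = 291600 g.
n(Fe2O3) = 291600 / 159.70 = 1825.9 mol.
Step 1 gives a 1:3 ratio of Fe2O3 to CO2, so n(CO2) = 5477.8 mol.
In step 2 the CO2:H2O ratio is 1:1, so n(H2O) = 5477.8 mol.
Mass of H2O = 5477.8 × 18.016 = 98688 g = 98.69 kg.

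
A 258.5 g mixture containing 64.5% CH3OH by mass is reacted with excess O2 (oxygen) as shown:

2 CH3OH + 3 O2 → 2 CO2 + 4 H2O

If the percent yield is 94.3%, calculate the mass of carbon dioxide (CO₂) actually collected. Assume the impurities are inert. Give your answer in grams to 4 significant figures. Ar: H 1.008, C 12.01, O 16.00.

Pure CH3OH available = 258.5 g × 0.645 = 166.73 g.
M(CH3OH) = 12.01 + 4(1.008) + 16.00 = 32.042 g/mol.
M(CO2) = 12.01 + 2(16.00) = 44.01 g/mol.
n(CH3OH) = 166.73 g / 32.042 g/mol = 5.2036 mol.
From the equation the CH3OH:CO2 mole ratio is 2:2, so n(CO2) = 5.2036 × 2/2 = 5.2036 mol.
Mass of CO2 = 5.2036 mol × 44.01 g/mol = 229.01 g.
Actual mass collected = 229.01 g × 0.943 = 215.96 g.

216.0 g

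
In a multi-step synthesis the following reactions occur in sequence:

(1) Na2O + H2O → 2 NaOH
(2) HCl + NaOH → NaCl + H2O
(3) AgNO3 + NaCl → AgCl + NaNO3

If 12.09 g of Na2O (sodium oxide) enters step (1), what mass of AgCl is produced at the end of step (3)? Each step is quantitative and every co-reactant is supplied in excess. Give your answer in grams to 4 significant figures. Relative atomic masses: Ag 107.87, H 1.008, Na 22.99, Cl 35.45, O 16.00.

55.91 g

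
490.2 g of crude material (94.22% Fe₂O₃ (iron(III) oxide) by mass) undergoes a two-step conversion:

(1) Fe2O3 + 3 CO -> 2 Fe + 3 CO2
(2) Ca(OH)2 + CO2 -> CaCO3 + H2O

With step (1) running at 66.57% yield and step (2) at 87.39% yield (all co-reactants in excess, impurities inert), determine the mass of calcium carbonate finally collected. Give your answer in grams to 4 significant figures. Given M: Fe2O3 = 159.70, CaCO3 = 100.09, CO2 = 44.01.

505.2 g

Pure Fe2O3 = 490.2 × 0.9422 = 461.87 g.
n(Fe2O3) = 461.87 / 159.70 = 2.8921 mol.
Step 1 (Fe2O3:CO2 = 1:3): theoretical n(CO2) = 8.6763 mol; at 66.57% yield, n(CO2) = 5.7758 mol.
Step 2 (CO2:CaCO3 = 1:1): theoretical n(CaCO3) = 5.7758 mol, so theoretical mass = 5.7758 × 100.09 = 578.10 g.
At 87.39% yield, actual mass of CaCO3 = 578.10 × 0.8739 = 505.20 g.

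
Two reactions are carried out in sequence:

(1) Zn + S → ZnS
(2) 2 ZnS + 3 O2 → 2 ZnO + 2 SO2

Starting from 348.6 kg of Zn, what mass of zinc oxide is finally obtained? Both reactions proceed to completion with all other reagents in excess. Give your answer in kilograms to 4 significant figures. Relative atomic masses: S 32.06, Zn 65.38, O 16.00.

433.9 kg

M(Zn) = 65.38 g/mol.
M(ZnO) = 65.38 + 16.00 = 81.38 g/mol.
348.6 kg = 348600 g.
n(Zn) = 348600 / 65.38 = 5331.9 mol.
Step 1 gives a 1:1 ratio of Zn to ZnS, so n(ZnS) = 5331.9 mol.
In step 2 the ZnS:ZnO ratio is 2:2, so n(ZnO) = 5331.9 mol.
Mass of ZnO = 5331.9 × 81.38 = 433910 g = 433.9 kg.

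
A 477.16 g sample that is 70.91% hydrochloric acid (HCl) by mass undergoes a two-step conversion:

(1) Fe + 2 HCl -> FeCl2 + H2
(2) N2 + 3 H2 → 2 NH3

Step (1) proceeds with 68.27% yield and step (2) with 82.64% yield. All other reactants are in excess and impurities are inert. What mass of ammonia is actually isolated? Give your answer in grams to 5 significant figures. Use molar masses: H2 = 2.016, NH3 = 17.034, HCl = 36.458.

29.730 g

Pure HCl = 477.16 × 0.7091 = 338.354 g.
n(HCl) = 338.354 / 36.458 = 9.28066 mol.
Step 1 (HCl:H2 = 2:1): theoretical n(H2) = 4.64033 mol; at 68.27% yield, n(H2) = 3.16795 mol.
Step 2 (H2:NH3 = 3:2): theoretical n(NH3) = 2.11197 mol, so theoretical mass = 2.11197 × 17.034 = 35.9753 g.
At 82.64% yield, actual mass of NH3 = 35.9753 × 0.8264 = 29.7300 g.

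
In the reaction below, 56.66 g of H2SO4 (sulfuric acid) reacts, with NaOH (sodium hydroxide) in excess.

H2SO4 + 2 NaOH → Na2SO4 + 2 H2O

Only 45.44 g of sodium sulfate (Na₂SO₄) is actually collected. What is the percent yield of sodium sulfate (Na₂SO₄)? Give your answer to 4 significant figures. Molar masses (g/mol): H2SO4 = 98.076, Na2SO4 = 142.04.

55.38 %

n(H2SO4) = 56.660 g / 98.076 g/mol = 0.57772 mol.
From the equation the H2SO4:Na2SO4 mole ratio is 1:1, so n(Na2SO4) = 0.57772 × 1/1 = 0.57772 mol.
Mass of Na2SO4 = 0.57772 mol × 142.04 g/mol = 82.059 g.
This is the theoretical yield. Percent yield = 45.44 g / 82.059 g × 100% = 55.375%.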